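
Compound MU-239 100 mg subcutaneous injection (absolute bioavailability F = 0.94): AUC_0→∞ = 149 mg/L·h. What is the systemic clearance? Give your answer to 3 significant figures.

CL = F × Dose / AUC_0→∞
   = 0.94 × 100 / 149 = 0.630872 L/h

CL = 0.631 L/h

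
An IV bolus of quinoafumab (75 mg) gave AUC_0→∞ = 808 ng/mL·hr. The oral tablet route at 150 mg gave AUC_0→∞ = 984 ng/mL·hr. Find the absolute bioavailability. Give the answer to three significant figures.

F = (AUC_ev / D_ev) / (AUC_iv / D_iv)
  = (984/150) / (808/75)
  = 6.56 / 10.7733 = 0.6089

F = 0.609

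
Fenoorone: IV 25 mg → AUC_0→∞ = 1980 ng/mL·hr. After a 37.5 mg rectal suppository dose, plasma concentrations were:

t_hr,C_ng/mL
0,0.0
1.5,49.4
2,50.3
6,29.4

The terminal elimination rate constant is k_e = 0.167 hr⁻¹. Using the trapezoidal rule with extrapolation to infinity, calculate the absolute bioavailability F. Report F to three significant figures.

Trapezoidal AUC_0→6 (rectal suppository):
  [0→1.5]: (0.0+49.4)/2 × 1.5 = 37.05
  [1.5→2]: (49.4+50.3)/2 × 0.5 = 24.925
  [2→6]: (50.3+29.4)/2 × 4 = 159.4
  Sum = 221.375 ng/mL·hr
Tail: C_last/k_e = 29.4/0.167 = 176.048
AUC_0→∞ (rectal suppository) = 221.375 + 176.048 = 397.423 ng/mL·hr
F = (AUC_ev/D_ev)/(AUC_iv/D_iv) = (397.423/37.5)/(1980/25) = 10.5979/79.2 = 0.1338

F = 0.134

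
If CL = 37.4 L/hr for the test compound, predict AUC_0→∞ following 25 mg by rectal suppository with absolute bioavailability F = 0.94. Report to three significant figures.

AUC_0→∞ = F × Dose / CL
        = 0.94 × 25 / 37.4 = 0.628342 mg/L·hr

AUC = 0.628 mg/L·hr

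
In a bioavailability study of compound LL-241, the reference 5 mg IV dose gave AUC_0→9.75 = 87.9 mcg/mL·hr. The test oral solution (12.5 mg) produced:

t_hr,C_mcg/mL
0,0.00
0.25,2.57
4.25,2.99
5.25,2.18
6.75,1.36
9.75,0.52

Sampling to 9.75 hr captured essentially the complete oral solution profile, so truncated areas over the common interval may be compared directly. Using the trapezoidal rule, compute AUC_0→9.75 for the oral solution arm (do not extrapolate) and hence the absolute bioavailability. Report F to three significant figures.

Trapezoidal AUC_0→9.75 (oral solution):
  [0→0.25]: (0.00+2.57)/2 × 0.25 = 0.32125
  [0.25→4.25]: (2.57+2.99)/2 × 4 = 11.12
  [4.25→5.25]: (2.99+2.18)/2 × 1 = 2.585
  [5.25→6.75]: (2.18+1.36)/2 × 1.5 = 2.655
  [6.75→9.75]: (1.36+0.52)/2 × 3 = 2.82
  Sum = 19.50125 mcg/mL·hr
F = (AUC_ev/D_ev)/(AUC_iv/D_iv) = (19.50125/12.5)/(87.9/5) = 1.5601/17.58 = 0.0887

F = 0.0887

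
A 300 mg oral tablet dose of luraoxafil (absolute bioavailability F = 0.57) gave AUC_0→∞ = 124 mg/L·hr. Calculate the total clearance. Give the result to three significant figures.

CL = F × Dose / AUC_0→∞
   = 0.57 × 300 / 124 = 1.37903 L/hr

CL = 1.38 L/hr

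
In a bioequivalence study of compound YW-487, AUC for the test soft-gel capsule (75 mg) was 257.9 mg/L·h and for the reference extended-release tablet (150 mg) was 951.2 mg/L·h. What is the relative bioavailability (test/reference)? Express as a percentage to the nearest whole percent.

F_rel = (AUC_test/D_test) / (AUC_ref/D_ref)
      = (257.9/75) / (951.2/150)
      = 3.43867 / 6.34133 = 0.5423 = 54.23%

F_rel = 54%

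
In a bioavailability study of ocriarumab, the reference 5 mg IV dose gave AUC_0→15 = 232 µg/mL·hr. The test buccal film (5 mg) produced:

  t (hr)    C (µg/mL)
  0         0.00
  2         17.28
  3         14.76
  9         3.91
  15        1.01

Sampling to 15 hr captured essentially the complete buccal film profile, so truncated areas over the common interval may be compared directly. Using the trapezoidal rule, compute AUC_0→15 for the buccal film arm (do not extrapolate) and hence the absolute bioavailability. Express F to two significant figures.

Trapezoidal AUC_0→15 (buccal film):
  [0→2]: (0.00+17.28)/2 × 2 = 17.28
  [2→3]: (17.28+14.76)/2 × 1 = 16.02
  [3→9]: (14.76+3.91)/2 × 6 = 56.01
  [9→15]: (3.91+1.01)/2 × 6 = 14.76
  Sum = 104.07 µg/mL·hr
F = (AUC_ev/D_ev)/(AUC_iv/D_iv) = (104.07/5)/(232/5) = 20.814/46.4 = 0.4486

F = 0.45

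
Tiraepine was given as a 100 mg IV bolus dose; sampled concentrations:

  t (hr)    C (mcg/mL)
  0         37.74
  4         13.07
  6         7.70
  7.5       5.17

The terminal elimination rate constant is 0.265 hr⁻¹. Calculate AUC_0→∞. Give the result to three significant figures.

AUC = 152 mcg/mL·hr

Trapezoidal AUC_0→7.5:
  [0→4]: (37.74+13.07)/2 × 4 = 101.62
  [4→6]: (13.07+7.70)/2 × 2 = 20.77
  [6→7.5]: (7.70+5.17)/2 × 1.5 = 9.6525
  Sum = 132.0425 mcg/mL·hr
Extrapolated tail: C_last / k_e = 5.17 / 0.265 = 19.509
AUC_0→∞ = 132.0425 + 19.509 = 151.5515 mcg/mL·hr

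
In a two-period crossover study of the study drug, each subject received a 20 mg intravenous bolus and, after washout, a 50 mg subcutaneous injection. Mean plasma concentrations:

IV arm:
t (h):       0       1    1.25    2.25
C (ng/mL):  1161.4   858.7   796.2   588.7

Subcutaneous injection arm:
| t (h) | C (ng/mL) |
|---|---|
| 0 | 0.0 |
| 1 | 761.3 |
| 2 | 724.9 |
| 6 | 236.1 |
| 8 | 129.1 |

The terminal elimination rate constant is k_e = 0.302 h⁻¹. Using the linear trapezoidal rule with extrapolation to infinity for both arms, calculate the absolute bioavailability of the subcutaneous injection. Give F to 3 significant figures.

Trapezoidal AUC_0→2.25 (IV):
  [0→1]: (1161.4+858.7)/2 × 1 = 1010.05
  [1→1.25]: (858.7+796.2)/2 × 0.25 = 206.8625
  [1.25→2.25]: (796.2+588.7)/2 × 1 = 692.45
  Sum = 1909.3625 ng/mL·h
IV tail: 588.7/0.302 = 1949.338; AUC_iv,0→∞ = 1909.3625 + 1949.338 = 3858.7005 ng/mL·h
Trapezoidal AUC_0→8 (subcutaneous injection):
  [0→1]: (0.0+761.3)/2 × 1 = 380.65
  [1→2]: (761.3+724.9)/2 × 1 = 743.1
  [2→6]: (724.9+236.1)/2 × 4 = 1922.0
  [6→8]: (236.1+129.1)/2 × 2 = 365.2
  Sum = 3410.95 ng/mL·h
subcutaneous injection tail: 129.1/0.302 = 427.483; AUC_ev,0→∞ = 3410.95 + 427.483 = 3838.433 ng/mL·h
F = (AUC_ev/D_ev)/(AUC_iv/D_iv) = (3838.433/50)/(3858.7005/20) = 76.76866/192.935 = 0.3979

F = 0.398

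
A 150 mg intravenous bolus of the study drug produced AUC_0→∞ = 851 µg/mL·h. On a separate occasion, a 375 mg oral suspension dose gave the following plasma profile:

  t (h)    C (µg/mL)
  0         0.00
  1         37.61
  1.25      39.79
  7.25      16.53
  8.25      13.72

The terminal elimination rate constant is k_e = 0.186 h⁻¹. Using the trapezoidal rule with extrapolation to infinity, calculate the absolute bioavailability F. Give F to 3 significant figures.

Trapezoidal AUC_0→8.25 (oral suspension):
  [0→1]: (0.00+37.61)/2 × 1 = 18.805
  [1→1.25]: (37.61+39.79)/2 × 0.25 = 9.675
  [1.25→7.25]: (39.79+16.53)/2 × 6 = 168.96
  [7.25→8.25]: (16.53+13.72)/2 × 1 = 15.125
  Sum = 212.565 µg/mL·h
Tail: C_last/k_e = 13.72/0.186 = 73.763
AUC_0→∞ (oral suspension) = 212.565 + 73.763 = 286.328 µg/mL·h
F = (AUC_ev/D_ev)/(AUC_iv/D_iv) = (286.328/375)/(851/150) = 0.763541/5.67333 = 0.1346

F = 0.135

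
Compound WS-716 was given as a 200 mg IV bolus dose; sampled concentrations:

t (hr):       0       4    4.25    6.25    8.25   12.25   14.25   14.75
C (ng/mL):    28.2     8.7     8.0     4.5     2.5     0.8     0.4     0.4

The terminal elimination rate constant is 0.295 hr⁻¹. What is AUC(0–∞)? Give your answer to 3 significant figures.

Trapezoidal AUC_0→14.75:
  [0→4]: (28.2+8.7)/2 × 4 = 73.8
  [4→4.25]: (8.7+8.0)/2 × 0.25 = 2.0875
  [4.25→6.25]: (8.0+4.5)/2 × 2 = 12.5
  [6.25→8.25]: (4.5+2.5)/2 × 2 = 7.0
  [8.25→12.25]: (2.5+0.8)/2 × 4 = 6.6
  [12.25→14.25]: (0.8+0.4)/2 × 2 = 1.2
  [14.25→14.75]: (0.4+0.4)/2 × 0.5 = 0.2
  Sum = 103.3875 ng/mL·hr
Extrapolated tail: C_last / k_e = 0.4 / 0.295 = 1.356
AUC_0→∞ = 103.3875 + 1.356 = 104.7435 ng/mL·hr

AUC = 105 ng/mL·hr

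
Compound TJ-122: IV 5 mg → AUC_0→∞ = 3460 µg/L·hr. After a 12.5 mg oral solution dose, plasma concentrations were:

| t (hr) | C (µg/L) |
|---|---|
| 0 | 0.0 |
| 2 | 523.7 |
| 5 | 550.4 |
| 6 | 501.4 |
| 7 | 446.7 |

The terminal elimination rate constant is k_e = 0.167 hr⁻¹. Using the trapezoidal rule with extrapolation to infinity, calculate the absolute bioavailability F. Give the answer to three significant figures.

F = 0.672

Trapezoidal AUC_0→7 (oral solution):
  [0→2]: (0.0+523.7)/2 × 2 = 523.7
  [2→5]: (523.7+550.4)/2 × 3 = 1611.15
  [5→6]: (550.4+501.4)/2 × 1 = 525.9
  [6→7]: (501.4+446.7)/2 × 1 = 474.05
  Sum = 3134.8 µg/L·hr
Tail: C_last/k_e = 446.7/0.167 = 2674.850
AUC_0→∞ (oral solution) = 3134.8 + 2674.850 = 5809.65 µg/L·hr
F = (AUC_ev/D_ev)/(AUC_iv/D_iv) = (5809.65/12.5)/(3460/5) = 464.772/692 = 0.6716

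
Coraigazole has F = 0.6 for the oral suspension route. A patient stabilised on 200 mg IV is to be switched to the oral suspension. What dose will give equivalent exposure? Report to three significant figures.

For equal systemic exposure: F × D_ev = D_iv
D_ev = D_iv / F = 200 / 0.6 = 333.333 mg

D_oral = 333 mg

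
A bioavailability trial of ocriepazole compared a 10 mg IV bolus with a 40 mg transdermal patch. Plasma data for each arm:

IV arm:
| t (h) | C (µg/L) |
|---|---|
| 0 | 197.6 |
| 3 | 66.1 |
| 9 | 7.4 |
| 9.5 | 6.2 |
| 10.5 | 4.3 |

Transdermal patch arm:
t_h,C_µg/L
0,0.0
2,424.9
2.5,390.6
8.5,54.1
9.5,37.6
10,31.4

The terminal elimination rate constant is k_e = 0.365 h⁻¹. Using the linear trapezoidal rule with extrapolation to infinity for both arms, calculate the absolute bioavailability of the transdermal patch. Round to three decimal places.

F = 0.830

Trapezoidal AUC_0→10.5 (IV):
  [0→3]: (197.6+66.1)/2 × 3 = 395.55
  [3→9]: (66.1+7.4)/2 × 6 = 220.5
  [9→9.5]: (7.4+6.2)/2 × 0.5 = 3.4
  [9.5→10.5]: (6.2+4.3)/2 × 1 = 5.25
  Sum = 624.7 µg/L·h
IV tail: 4.3/0.365 = 11.781; AUC_iv,0→∞ = 624.7 + 11.781 = 636.481 µg/L·h
Trapezoidal AUC_0→10 (transdermal patch):
  [0→2]: (0.0+424.9)/2 × 2 = 424.9
  [2→2.5]: (424.9+390.6)/2 × 0.5 = 203.875
  [2.5→8.5]: (390.6+54.1)/2 × 6 = 1334.1
  [8.5→9.5]: (54.1+37.6)/2 × 1 = 45.85
  [9.5→10]: (37.6+31.4)/2 × 0.5 = 17.25
  Sum = 2025.975 µg/L·h
transdermal patch tail: 31.4/0.365 = 86.027; AUC_ev,0→∞ = 2025.975 + 86.027 = 2112.002 µg/L·h
F = (AUC_ev/D_ev)/(AUC_iv/D_iv) = (2112.002/40)/(636.481/10) = 52.80005/63.6481 = 0.8296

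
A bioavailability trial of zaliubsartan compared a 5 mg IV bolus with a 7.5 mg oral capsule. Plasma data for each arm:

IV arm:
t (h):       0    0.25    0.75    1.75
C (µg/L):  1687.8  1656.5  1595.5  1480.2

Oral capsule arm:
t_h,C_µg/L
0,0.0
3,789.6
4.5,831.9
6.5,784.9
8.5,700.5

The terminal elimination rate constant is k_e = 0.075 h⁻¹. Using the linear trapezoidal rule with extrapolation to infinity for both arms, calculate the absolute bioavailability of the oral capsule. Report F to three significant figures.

F = 0.440

Trapezoidal AUC_0→1.75 (IV):
  [0→0.25]: (1687.8+1656.5)/2 × 0.25 = 418.0375
  [0.25→0.75]: (1656.5+1595.5)/2 × 0.5 = 813.0
  [0.75→1.75]: (1595.5+1480.2)/2 × 1 = 1537.85
  Sum = 2768.8875 µg/L·h
IV tail: 1480.2/0.075 = 19736.000; AUC_iv,0→∞ = 2768.8875 + 19736.000 = 22504.8875 µg/L·h
Trapezoidal AUC_0→8.5 (oral capsule):
  [0→3]: (0.0+789.6)/2 × 3 = 1184.4
  [3→4.5]: (789.6+831.9)/2 × 1.5 = 1216.125
  [4.5→6.5]: (831.9+784.9)/2 × 2 = 1616.8
  [6.5→8.5]: (784.9+700.5)/2 × 2 = 1485.4
  Sum = 5502.725 µg/L·h
oral capsule tail: 700.5/0.075 = 9340.000; AUC_ev,0→∞ = 5502.725 + 9340.000 = 14842.725 µg/L·h
F = (AUC_ev/D_ev)/(AUC_iv/D_iv) = (14842.725/7.5)/(22504.8875/5) = 1979.03/4500.9775 = 0.4397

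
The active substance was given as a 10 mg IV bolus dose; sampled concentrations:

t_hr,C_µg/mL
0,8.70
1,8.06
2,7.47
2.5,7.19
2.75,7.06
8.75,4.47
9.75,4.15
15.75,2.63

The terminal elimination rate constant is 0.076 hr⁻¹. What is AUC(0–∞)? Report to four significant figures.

AUC = 115.4 µg/mL·hr

Trapezoidal AUC_0→15.75:
  [0→1]: (8.70+8.06)/2 × 1 = 8.38
  [1→2]: (8.06+7.47)/2 × 1 = 7.765
  [2→2.5]: (7.47+7.19)/2 × 0.5 = 3.665
  [2.5→2.75]: (7.19+7.06)/2 × 0.25 = 1.78125
  [2.75→8.75]: (7.06+4.47)/2 × 6 = 34.59
  [8.75→9.75]: (4.47+4.15)/2 × 1 = 4.31
  [9.75→15.75]: (4.15+2.63)/2 × 6 = 20.34
  Sum = 80.83125 µg/mL·hr
Extrapolated tail: C_last / k_e = 2.63 / 0.076 = 34.605
AUC_0→∞ = 80.83125 + 34.605 = 115.43625 µg/mL·hr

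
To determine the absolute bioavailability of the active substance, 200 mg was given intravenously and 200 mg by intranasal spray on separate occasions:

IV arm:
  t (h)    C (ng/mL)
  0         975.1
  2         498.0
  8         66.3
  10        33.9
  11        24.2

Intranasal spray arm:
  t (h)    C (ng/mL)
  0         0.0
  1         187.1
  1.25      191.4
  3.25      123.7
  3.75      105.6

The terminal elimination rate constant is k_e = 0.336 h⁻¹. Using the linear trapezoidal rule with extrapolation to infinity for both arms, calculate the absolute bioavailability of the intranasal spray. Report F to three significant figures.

Trapezoidal AUC_0→11 (IV):
  [0→2]: (975.1+498.0)/2 × 2 = 1473.1
  [2→8]: (498.0+66.3)/2 × 6 = 1692.9
  [8→10]: (66.3+33.9)/2 × 2 = 100.2
  [10→11]: (33.9+24.2)/2 × 1 = 29.05
  Sum = 3295.25 ng/mL·h
IV tail: 24.2/0.336 = 72.024; AUC_iv,0→∞ = 3295.25 + 72.024 = 3367.274 ng/mL·h
Trapezoidal AUC_0→3.75 (intranasal spray):
  [0→1]: (0.0+187.1)/2 × 1 = 93.55
  [1→1.25]: (187.1+191.4)/2 × 0.25 = 47.3125
  [1.25→3.25]: (191.4+123.7)/2 × 2 = 315.1
  [3.25→3.75]: (123.7+105.6)/2 × 0.5 = 57.325
  Sum = 513.2875 ng/mL·h
intranasal spray tail: 105.6/0.336 = 314.286; AUC_ev,0→∞ = 513.2875 + 314.286 = 827.5735 ng/mL·h
F = (AUC_ev/D_ev)/(AUC_iv/D_iv) = (827.5735/200)/(3367.274/200) = 4.1378675/16.83637 = 0.2458

F = 0.246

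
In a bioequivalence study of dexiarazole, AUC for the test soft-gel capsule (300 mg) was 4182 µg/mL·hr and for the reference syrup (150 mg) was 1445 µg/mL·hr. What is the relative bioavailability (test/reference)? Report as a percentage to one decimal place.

F_rel = (AUC_test/D_test) / (AUC_ref/D_ref)
      = (4182/300) / (1445/150)
      = 13.94 / 9.63333 = 1.4471 = 144.71%

F_rel = 144.7%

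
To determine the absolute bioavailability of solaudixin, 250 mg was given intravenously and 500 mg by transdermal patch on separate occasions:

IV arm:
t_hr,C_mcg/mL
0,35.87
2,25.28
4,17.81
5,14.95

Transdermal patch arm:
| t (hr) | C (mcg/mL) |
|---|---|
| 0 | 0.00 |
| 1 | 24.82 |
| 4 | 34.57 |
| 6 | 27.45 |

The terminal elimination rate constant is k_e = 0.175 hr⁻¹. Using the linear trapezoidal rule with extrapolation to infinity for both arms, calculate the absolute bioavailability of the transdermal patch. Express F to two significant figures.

Trapezoidal AUC_0→5 (IV):
  [0→2]: (35.87+25.28)/2 × 2 = 61.15
  [2→4]: (25.28+17.81)/2 × 2 = 43.09
  [4→5]: (17.81+14.95)/2 × 1 = 16.38
  Sum = 120.62 mcg/mL·hr
IV tail: 14.95/0.175 = 85.429; AUC_iv,0→∞ = 120.62 + 85.429 = 206.049 mcg/mL·hr
Trapezoidal AUC_0→6 (transdermal patch):
  [0→1]: (0.00+24.82)/2 × 1 = 12.41
  [1→4]: (24.82+34.57)/2 × 3 = 89.085
  [4→6]: (34.57+27.45)/2 × 2 = 62.02
  Sum = 163.515 mcg/mL·hr
transdermal patch tail: 27.45/0.175 = 156.857; AUC_ev,0→∞ = 163.515 + 156.857 = 320.372 mcg/mL·hr
F = (AUC_ev/D_ev)/(AUC_iv/D_iv) = (320.372/500)/(206.049/250) = 0.640744/0.824196 = 0.7774

F = 0.78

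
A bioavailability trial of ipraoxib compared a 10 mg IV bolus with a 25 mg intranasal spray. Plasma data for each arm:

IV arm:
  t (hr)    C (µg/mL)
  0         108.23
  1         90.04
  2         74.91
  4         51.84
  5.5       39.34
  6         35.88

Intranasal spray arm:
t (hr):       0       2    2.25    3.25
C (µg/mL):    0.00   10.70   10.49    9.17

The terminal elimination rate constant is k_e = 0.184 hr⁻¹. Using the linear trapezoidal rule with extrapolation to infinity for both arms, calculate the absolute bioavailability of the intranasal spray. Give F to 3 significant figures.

F = 0.0495

Trapezoidal AUC_0→6 (IV):
  [0→1]: (108.23+90.04)/2 × 1 = 99.135
  [1→2]: (90.04+74.91)/2 × 1 = 82.475
  [2→4]: (74.91+51.84)/2 × 2 = 126.75
  [4→5.5]: (51.84+39.34)/2 × 1.5 = 68.385
  [5.5→6]: (39.34+35.88)/2 × 0.5 = 18.805
  Sum = 395.55 µg/mL·hr
IV tail: 35.88/0.184 = 195.000; AUC_iv,0→∞ = 395.55 + 195.000 = 590.55 µg/mL·hr
Trapezoidal AUC_0→3.25 (intranasal spray):
  [0→2]: (0.00+10.70)/2 × 2 = 10.7
  [2→2.25]: (10.70+10.49)/2 × 0.25 = 2.64875
  [2.25→3.25]: (10.49+9.17)/2 × 1 = 9.83
  Sum = 23.17875 µg/mL·hr
intranasal spray tail: 9.17/0.184 = 49.837; AUC_ev,0→∞ = 23.17875 + 49.837 = 73.01575 µg/mL·hr
F = (AUC_ev/D_ev)/(AUC_iv/D_iv) = (73.01575/25)/(590.55/10) = 2.92063/59.055 = 0.0495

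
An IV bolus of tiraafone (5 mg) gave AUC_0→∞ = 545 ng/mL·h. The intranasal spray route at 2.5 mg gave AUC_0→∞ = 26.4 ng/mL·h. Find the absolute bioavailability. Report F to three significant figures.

F = 0.0969

F = (AUC_ev / D_ev) / (AUC_iv / D_iv)
  = (26.4/2.5) / (545/5)
  = 10.56 / 109 = 0.0969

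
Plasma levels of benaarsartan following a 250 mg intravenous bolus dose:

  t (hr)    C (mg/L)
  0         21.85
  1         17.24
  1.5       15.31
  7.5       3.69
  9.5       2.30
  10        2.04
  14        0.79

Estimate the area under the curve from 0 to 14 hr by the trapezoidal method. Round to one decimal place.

Trapezoidal AUC_0→14:
  [0→1]: (21.85+17.24)/2 × 1 = 19.545
  [1→1.5]: (17.24+15.31)/2 × 0.5 = 8.1375
  [1.5→7.5]: (15.31+3.69)/2 × 6 = 57.0
  [7.5→9.5]: (3.69+2.30)/2 × 2 = 5.99
  [9.5→10]: (2.30+2.04)/2 × 0.5 = 1.085
  [10→14]: (2.04+0.79)/2 × 4 = 5.66
  Sum = 97.4175 mg/L·hr

AUC = 97.4 mg/L·hr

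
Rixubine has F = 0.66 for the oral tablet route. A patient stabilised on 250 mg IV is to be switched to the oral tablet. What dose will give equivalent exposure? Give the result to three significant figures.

D_oral = 379 mg

For equal systemic exposure: F × D_ev = D_iv
D_ev = D_iv / F = 250 / 0.66 = 378.788 mg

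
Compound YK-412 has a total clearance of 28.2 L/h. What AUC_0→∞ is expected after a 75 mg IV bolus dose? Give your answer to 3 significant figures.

AUC_0→∞ = Dose_iv / CL
        = 75 / 28.2 = 2.65957 mg/L·h

AUC = 2.66 mg/L·h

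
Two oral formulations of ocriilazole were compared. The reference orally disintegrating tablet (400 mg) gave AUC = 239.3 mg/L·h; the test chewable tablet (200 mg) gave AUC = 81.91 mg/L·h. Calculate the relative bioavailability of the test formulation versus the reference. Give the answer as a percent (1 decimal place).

F_rel = (AUC_test/D_test) / (AUC_ref/D_ref)
      = (81.91/200) / (239.3/400)
      = 0.40955 / 0.59825 = 0.6846 = 68.46%

F_rel = 68.5%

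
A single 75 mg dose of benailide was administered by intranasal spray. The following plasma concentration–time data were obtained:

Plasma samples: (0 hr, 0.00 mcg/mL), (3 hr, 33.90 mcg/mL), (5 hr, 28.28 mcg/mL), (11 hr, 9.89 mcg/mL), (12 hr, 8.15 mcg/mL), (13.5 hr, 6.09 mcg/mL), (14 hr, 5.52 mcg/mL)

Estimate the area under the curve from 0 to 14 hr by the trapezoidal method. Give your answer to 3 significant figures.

Trapezoidal AUC_0→14:
  [0→3]: (0.00+33.90)/2 × 3 = 50.85
  [3→5]: (33.90+28.28)/2 × 2 = 62.18
  [5→11]: (28.28+9.89)/2 × 6 = 114.51
  [11→12]: (9.89+8.15)/2 × 1 = 9.02
  [12→13.5]: (8.15+6.09)/2 × 1.5 = 10.68
  [13.5→14]: (6.09+5.52)/2 × 0.5 = 2.9025
  Sum = 250.1425 mcg/mL·hr

AUC = 250 mcg/mL·hr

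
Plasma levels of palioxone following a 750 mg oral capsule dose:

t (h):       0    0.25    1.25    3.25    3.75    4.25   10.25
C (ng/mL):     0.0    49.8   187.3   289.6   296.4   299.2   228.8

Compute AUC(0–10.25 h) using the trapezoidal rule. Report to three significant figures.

AUC = 2480 ng/mL·h

Trapezoidal AUC_0→10.25:
  [0→0.25]: (0.0+49.8)/2 × 0.25 = 6.225
  [0.25→1.25]: (49.8+187.3)/2 × 1 = 118.55
  [1.25→3.25]: (187.3+289.6)/2 × 2 = 476.9
  [3.25→3.75]: (289.6+296.4)/2 × 0.5 = 146.5
  [3.75→4.25]: (296.4+299.2)/2 × 0.5 = 148.9
  [4.25→10.25]: (299.2+228.8)/2 × 6 = 1584.0
  Sum = 2481.075 ng/mL·h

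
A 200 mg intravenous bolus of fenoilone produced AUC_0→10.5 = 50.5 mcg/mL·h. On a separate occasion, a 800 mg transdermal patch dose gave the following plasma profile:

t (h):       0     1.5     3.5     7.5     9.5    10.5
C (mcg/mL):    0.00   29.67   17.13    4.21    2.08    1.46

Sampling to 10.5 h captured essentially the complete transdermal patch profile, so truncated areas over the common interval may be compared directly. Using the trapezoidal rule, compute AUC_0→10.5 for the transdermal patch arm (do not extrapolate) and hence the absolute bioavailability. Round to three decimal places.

F = 0.593

Trapezoidal AUC_0→10.5 (transdermal patch):
  [0→1.5]: (0.00+29.67)/2 × 1.5 = 22.2525
  [1.5→3.5]: (29.67+17.13)/2 × 2 = 46.8
  [3.5→7.5]: (17.13+4.21)/2 × 4 = 42.68
  [7.5→9.5]: (4.21+2.08)/2 × 2 = 6.29
  [9.5→10.5]: (2.08+1.46)/2 × 1 = 1.77
  Sum = 119.7925 mcg/mL·h
F = (AUC_ev/D_ev)/(AUC_iv/D_iv) = (119.7925/800)/(50.5/200) = 0.149741/0.2525 = 0.5930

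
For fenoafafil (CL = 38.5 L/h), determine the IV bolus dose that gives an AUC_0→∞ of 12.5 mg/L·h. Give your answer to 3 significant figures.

Dose = 481 mg

Dose_iv = CL × AUC_0→∞
     = 38.5 × 12.5 = 481.25 mg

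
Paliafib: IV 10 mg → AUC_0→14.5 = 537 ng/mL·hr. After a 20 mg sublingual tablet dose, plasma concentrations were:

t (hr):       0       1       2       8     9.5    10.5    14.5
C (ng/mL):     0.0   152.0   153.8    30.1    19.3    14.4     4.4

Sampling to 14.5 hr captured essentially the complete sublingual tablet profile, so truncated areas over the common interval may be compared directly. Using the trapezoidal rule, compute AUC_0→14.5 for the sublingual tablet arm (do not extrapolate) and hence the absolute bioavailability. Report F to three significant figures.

Trapezoidal AUC_0→14.5 (sublingual tablet):
  [0→1]: (0.0+152.0)/2 × 1 = 76.0
  [1→2]: (152.0+153.8)/2 × 1 = 152.9
  [2→8]: (153.8+30.1)/2 × 6 = 551.7
  [8→9.5]: (30.1+19.3)/2 × 1.5 = 37.05
  [9.5→10.5]: (19.3+14.4)/2 × 1 = 16.85
  [10.5→14.5]: (14.4+4.4)/2 × 4 = 37.6
  Sum = 872.1 ng/mL·hr
F = (AUC_ev/D_ev)/(AUC_iv/D_iv) = (872.1/20)/(537/10) = 43.605/53.7 = 0.8120

F = 0.812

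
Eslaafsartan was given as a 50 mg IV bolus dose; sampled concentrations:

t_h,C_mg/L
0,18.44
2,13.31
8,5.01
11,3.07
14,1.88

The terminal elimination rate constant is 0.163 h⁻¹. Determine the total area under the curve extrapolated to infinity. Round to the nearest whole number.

AUC = 118 mg/L·h

Trapezoidal AUC_0→14:
  [0→2]: (18.44+13.31)/2 × 2 = 31.75
  [2→8]: (13.31+5.01)/2 × 6 = 54.96
  [8→11]: (5.01+3.07)/2 × 3 = 12.12
  [11→14]: (3.07+1.88)/2 × 3 = 7.425
  Sum = 106.255 mg/L·h
Extrapolated tail: C_last / k_e = 1.88 / 0.163 = 11.534
AUC_0→∞ = 106.255 + 11.534 = 117.789 mg/L·h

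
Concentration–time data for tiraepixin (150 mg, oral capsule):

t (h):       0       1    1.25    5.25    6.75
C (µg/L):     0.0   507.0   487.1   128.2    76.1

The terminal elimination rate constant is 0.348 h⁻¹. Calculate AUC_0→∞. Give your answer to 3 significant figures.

Trapezoidal AUC_0→6.75:
  [0→1]: (0.0+507.0)/2 × 1 = 253.5
  [1→1.25]: (507.0+487.1)/2 × 0.25 = 124.2625
  [1.25→5.25]: (487.1+128.2)/2 × 4 = 1230.6
  [5.25→6.75]: (128.2+76.1)/2 × 1.5 = 153.225
  Sum = 1761.5875 µg/L·h
Extrapolated tail: C_last / k_e = 76.1 / 0.348 = 218.678
AUC_0→∞ = 1761.5875 + 218.678 = 1980.2655 µg/L·h

AUC = 1980 µg/L·h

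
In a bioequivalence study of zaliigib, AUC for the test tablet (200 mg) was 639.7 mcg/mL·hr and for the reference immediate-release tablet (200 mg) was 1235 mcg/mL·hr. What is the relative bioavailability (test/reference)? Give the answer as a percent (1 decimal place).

F_rel = 51.8%

F_rel = (AUC_test/D_test) / (AUC_ref/D_ref)
      = (639.7/200) / (1235/200)
      = 3.1985 / 6.175 = 0.5180 = 51.80%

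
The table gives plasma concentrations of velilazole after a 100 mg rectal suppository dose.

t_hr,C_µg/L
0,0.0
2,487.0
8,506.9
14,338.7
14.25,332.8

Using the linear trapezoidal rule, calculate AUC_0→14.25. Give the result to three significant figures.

Trapezoidal AUC_0→14.25:
  [0→2]: (0.0+487.0)/2 × 2 = 487.0
  [2→8]: (487.0+506.9)/2 × 6 = 2981.7
  [8→14]: (506.9+338.7)/2 × 6 = 2536.8
  [14→14.25]: (338.7+332.8)/2 × 0.25 = 83.9375
  Sum = 6089.4375 µg/L·hr

AUC = 6090 µg/L·hr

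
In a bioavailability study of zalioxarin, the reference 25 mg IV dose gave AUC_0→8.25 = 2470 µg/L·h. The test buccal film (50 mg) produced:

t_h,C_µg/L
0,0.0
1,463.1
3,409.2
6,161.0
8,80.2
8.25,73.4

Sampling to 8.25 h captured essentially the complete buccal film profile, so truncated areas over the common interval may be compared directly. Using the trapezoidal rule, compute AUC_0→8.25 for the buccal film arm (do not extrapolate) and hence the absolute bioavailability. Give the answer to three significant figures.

Trapezoidal AUC_0→8.25 (buccal film):
  [0→1]: (0.0+463.1)/2 × 1 = 231.55
  [1→3]: (463.1+409.2)/2 × 2 = 872.3
  [3→6]: (409.2+161.0)/2 × 3 = 855.3
  [6→8]: (161.0+80.2)/2 × 2 = 241.2
  [8→8.25]: (80.2+73.4)/2 × 0.25 = 19.2
  Sum = 2219.55 µg/L·h
F = (AUC_ev/D_ev)/(AUC_iv/D_iv) = (2219.55/50)/(2470/25) = 44.391/98.8 = 0.4493

F = 0.449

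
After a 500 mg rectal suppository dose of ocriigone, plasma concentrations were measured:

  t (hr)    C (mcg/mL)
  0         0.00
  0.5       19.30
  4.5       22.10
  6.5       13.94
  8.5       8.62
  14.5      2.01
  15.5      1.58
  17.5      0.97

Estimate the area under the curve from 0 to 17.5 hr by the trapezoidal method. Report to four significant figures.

AUC = 182.5 mcg/mL·hr

Trapezoidal AUC_0→17.5:
  [0→0.5]: (0.00+19.30)/2 × 0.5 = 4.825
  [0.5→4.5]: (19.30+22.10)/2 × 4 = 82.8
  [4.5→6.5]: (22.10+13.94)/2 × 2 = 36.04
  [6.5→8.5]: (13.94+8.62)/2 × 2 = 22.56
  [8.5→14.5]: (8.62+2.01)/2 × 6 = 31.89
  [14.5→15.5]: (2.01+1.58)/2 × 1 = 1.795
  [15.5→17.5]: (1.58+0.97)/2 × 2 = 2.55
  Sum = 182.46 mcg/mL·hr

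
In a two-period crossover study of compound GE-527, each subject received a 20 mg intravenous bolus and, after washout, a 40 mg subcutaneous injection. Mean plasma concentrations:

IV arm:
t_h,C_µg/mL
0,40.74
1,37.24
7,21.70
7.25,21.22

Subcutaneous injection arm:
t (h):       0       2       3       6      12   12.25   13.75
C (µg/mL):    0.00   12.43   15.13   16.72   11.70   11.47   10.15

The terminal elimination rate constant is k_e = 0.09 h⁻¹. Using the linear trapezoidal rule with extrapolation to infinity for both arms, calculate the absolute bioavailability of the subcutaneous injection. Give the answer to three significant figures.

F = 0.319

Trapezoidal AUC_0→7.25 (IV):
  [0→1]: (40.74+37.24)/2 × 1 = 38.99
  [1→7]: (37.24+21.70)/2 × 6 = 176.82
  [7→7.25]: (21.70+21.22)/2 × 0.25 = 5.365
  Sum = 221.175 µg/mL·h
IV tail: 21.22/0.09 = 235.778; AUC_iv,0→∞ = 221.175 + 235.778 = 456.953 µg/mL·h
Trapezoidal AUC_0→13.75 (subcutaneous injection):
  [0→2]: (0.00+12.43)/2 × 2 = 12.43
  [2→3]: (12.43+15.13)/2 × 1 = 13.78
  [3→6]: (15.13+16.72)/2 × 3 = 47.775
  [6→12]: (16.72+11.70)/2 × 6 = 85.26
  [12→12.25]: (11.70+11.47)/2 × 0.25 = 2.89625
  [12.25→13.75]: (11.47+10.15)/2 × 1.5 = 16.215
  Sum = 178.35625 µg/mL·h
subcutaneous injection tail: 10.15/0.09 = 112.778; AUC_ev,0→∞ = 178.35625 + 112.778 = 291.13425 µg/mL·h
F = (AUC_ev/D_ev)/(AUC_iv/D_iv) = (291.13425/40)/(456.953/20) = 7.27836/22.84765 = 0.3186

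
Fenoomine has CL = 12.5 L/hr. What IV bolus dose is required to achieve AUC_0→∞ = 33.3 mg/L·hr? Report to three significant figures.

Dose_iv = CL × AUC_0→∞
     = 12.5 × 33.3 = 416.25 mg

Dose = 416 mg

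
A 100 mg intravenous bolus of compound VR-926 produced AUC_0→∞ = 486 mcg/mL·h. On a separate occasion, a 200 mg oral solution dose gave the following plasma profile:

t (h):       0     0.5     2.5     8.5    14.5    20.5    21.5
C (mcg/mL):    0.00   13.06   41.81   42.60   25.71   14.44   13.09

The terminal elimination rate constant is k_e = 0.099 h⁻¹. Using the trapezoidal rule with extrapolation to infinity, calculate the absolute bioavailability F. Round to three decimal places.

F = 0.805

Trapezoidal AUC_0→21.5 (oral solution):
  [0→0.5]: (0.00+13.06)/2 × 0.5 = 3.265
  [0.5→2.5]: (13.06+41.81)/2 × 2 = 54.87
  [2.5→8.5]: (41.81+42.60)/2 × 6 = 253.23
  [8.5→14.5]: (42.60+25.71)/2 × 6 = 204.93
  [14.5→20.5]: (25.71+14.44)/2 × 6 = 120.45
  [20.5→21.5]: (14.44+13.09)/2 × 1 = 13.765
  Sum = 650.51 mcg/mL·h
Tail: C_last/k_e = 13.09/0.099 = 132.222
AUC_0→∞ (oral solution) = 650.51 + 132.222 = 782.732 mcg/mL·h
F = (AUC_ev/D_ev)/(AUC_iv/D_iv) = (782.732/200)/(486/100) = 3.91366/4.86 = 0.8053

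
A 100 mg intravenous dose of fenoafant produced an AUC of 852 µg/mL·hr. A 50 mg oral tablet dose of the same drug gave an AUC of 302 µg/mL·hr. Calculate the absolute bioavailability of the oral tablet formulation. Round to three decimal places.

F = 0.709

F = (AUC_ev / D_ev) / (AUC_iv / D_iv)
  = (302/50) / (852/100)
  = 6.04 / 8.52 = 0.7089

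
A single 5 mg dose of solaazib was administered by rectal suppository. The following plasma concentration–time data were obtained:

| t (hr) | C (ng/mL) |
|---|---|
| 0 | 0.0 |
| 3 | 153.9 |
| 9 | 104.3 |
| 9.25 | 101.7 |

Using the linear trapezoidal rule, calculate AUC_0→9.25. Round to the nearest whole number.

AUC = 1031 ng/mL·hr

Trapezoidal AUC_0→9.25:
  [0→3]: (0.0+153.9)/2 × 3 = 230.85
  [3→9]: (153.9+104.3)/2 × 6 = 774.6
  [9→9.25]: (104.3+101.7)/2 × 0.25 = 25.75
  Sum = 1031.2 ng/mL·hr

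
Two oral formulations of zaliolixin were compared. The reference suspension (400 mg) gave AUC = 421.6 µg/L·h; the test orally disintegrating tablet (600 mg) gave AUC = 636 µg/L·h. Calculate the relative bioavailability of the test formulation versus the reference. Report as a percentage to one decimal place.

F_rel = 100.6%

F_rel = (AUC_test/D_test) / (AUC_ref/D_ref)
      = (636/600) / (421.6/400)
      = 1.06 / 1.054 = 1.0057 = 100.57%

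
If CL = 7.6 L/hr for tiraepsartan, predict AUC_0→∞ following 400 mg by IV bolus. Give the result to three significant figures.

AUC_0→∞ = Dose_iv / CL
        = 400 / 7.6 = 52.6316 mg/L·hr

AUC = 52.6 mg/L·hr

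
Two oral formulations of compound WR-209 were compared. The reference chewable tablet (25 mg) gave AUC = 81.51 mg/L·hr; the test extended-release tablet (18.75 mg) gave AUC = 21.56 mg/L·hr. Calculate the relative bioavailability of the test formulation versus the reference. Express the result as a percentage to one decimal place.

F_rel = (AUC_test/D_test) / (AUC_ref/D_ref)
      = (21.56/18.75) / (81.51/25)
      = 1.14987 / 3.2604 = 0.3527 = 35.27%

F_rel = 35.3%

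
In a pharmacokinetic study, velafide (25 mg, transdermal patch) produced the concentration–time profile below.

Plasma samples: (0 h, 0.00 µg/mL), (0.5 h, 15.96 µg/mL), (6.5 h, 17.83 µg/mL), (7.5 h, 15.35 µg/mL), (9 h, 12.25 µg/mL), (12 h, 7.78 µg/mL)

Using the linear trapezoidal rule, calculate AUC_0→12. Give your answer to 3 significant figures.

Trapezoidal AUC_0→12:
  [0→0.5]: (0.00+15.96)/2 × 0.5 = 3.99
  [0.5→6.5]: (15.96+17.83)/2 × 6 = 101.37
  [6.5→7.5]: (17.83+15.35)/2 × 1 = 16.59
  [7.5→9]: (15.35+12.25)/2 × 1.5 = 20.7
  [9→12]: (12.25+7.78)/2 × 3 = 30.045
  Sum = 172.695 µg/mL·h

AUC = 173 µg/mL·h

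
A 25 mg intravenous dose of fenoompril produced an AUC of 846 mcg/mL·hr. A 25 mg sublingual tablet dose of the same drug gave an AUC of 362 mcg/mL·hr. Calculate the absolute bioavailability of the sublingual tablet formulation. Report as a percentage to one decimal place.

F = (AUC_ev / D_ev) / (AUC_iv / D_iv)
  = (362/25) / (846/25)
  = 14.48 / 33.84 = 0.4279
  = 42.79%

F = 42.8%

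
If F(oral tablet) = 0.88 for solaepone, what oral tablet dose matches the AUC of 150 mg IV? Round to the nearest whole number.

D_oral = 170 mg

For equal systemic exposure: F × D_ev = D_iv
D_ev = D_iv / F = 150 / 0.88 = 170.455 mg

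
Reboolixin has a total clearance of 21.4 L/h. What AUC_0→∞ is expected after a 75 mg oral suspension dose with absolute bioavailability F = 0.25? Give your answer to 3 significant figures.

AUC = 0.876 mg/L·h

AUC_0→∞ = F × Dose / CL
        = 0.25 × 75 / 21.4 = 0.876168 mg/L·h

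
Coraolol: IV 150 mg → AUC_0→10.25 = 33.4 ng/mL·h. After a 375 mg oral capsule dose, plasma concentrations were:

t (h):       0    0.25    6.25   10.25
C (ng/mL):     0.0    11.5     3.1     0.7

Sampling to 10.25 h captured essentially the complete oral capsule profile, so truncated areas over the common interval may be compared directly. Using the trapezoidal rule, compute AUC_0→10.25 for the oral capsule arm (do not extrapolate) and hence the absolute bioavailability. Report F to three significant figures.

F = 0.633

Trapezoidal AUC_0→10.25 (oral capsule):
  [0→0.25]: (0.0+11.5)/2 × 0.25 = 1.4375
  [0.25→6.25]: (11.5+3.1)/2 × 6 = 43.8
  [6.25→10.25]: (3.1+0.7)/2 × 4 = 7.6
  Sum = 52.8375 ng/mL·h
F = (AUC_ev/D_ev)/(AUC_iv/D_iv) = (52.8375/375)/(33.4/150) = 0.1409/0.222667 = 0.6328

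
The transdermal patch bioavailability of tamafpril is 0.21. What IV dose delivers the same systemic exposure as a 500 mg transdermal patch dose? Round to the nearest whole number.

Systemic exposure from an extravascular dose = F × D_ev, so the equivalent IV dose is F × D_ev.
D_iv = F × D_ev = 0.21 × 500 = 105 mg

D_iv = 105 mg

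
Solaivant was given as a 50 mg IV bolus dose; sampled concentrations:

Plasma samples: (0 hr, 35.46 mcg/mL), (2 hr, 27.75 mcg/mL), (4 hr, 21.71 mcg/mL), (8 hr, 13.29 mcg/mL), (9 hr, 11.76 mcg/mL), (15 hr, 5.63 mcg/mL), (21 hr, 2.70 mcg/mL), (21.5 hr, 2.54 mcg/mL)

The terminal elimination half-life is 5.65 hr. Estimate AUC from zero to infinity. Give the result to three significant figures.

AUC = 294 mcg/mL·hr

Trapezoidal AUC_0→21.5:
  [0→2]: (35.46+27.75)/2 × 2 = 63.21
  [2→4]: (27.75+21.71)/2 × 2 = 49.46
  [4→8]: (21.71+13.29)/2 × 4 = 70.0
  [8→9]: (13.29+11.76)/2 × 1 = 12.525
  [9→15]: (11.76+5.63)/2 × 6 = 52.17
  [15→21]: (5.63+2.70)/2 × 6 = 24.99
  [21→21.5]: (2.70+2.54)/2 × 0.5 = 1.31
  Sum = 273.665 mcg/mL·hr
k_e = ln2 / t½ = 0.693147 / 5.65 = 0.1227 hr^-1
Extrapolated tail: C_last / k_e = 2.54 / 0.1227 = 20.701
AUC_0→∞ = 273.665 + 20.701 = 294.366 mcg/mL·hr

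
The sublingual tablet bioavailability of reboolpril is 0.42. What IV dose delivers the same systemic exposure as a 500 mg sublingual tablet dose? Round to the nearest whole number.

Systemic exposure from an extravascular dose = F × D_ev, so the equivalent IV dose is F × D_ev.
D_iv = F × D_ev = 0.42 × 500 = 210 mg

D_iv = 210 mg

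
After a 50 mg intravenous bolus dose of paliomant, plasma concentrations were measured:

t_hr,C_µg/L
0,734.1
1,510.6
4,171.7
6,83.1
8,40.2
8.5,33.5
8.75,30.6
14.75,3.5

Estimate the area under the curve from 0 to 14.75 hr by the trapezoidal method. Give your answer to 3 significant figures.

AUC = 2150 µg/L·hr

Trapezoidal AUC_0→14.75:
  [0→1]: (734.1+510.6)/2 × 1 = 622.35
  [1→4]: (510.6+171.7)/2 × 3 = 1023.45
  [4→6]: (171.7+83.1)/2 × 2 = 254.8
  [6→8]: (83.1+40.2)/2 × 2 = 123.3
  [8→8.5]: (40.2+33.5)/2 × 0.5 = 18.425
  [8.5→8.75]: (33.5+30.6)/2 × 0.25 = 8.0125
  [8.75→14.75]: (30.6+3.5)/2 × 6 = 102.3
  Sum = 2152.6375 µg/L·hr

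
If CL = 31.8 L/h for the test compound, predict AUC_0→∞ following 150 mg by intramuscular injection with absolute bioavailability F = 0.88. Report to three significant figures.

AUC = 4.15 mg/L·h

AUC_0→∞ = F × Dose / CL
        = 0.88 × 150 / 31.8 = 4.15094 mg/L·h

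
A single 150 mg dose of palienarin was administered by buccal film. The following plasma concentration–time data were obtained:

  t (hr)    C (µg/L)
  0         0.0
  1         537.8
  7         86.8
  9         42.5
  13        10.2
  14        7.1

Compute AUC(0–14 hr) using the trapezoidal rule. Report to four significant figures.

Trapezoidal AUC_0→14:
  [0→1]: (0.0+537.8)/2 × 1 = 268.9
  [1→7]: (537.8+86.8)/2 × 6 = 1873.8
  [7→9]: (86.8+42.5)/2 × 2 = 129.3
  [9→13]: (42.5+10.2)/2 × 4 = 105.4
  [13→14]: (10.2+7.1)/2 × 1 = 8.65
  Sum = 2386.05 µg/L·hr

AUC = 2386 µg/L·hr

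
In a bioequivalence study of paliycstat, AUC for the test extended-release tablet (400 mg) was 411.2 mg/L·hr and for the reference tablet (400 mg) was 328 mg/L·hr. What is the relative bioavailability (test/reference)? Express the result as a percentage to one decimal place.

F_rel = (AUC_test/D_test) / (AUC_ref/D_ref)
      = (411.2/400) / (328/400)
      = 1.028 / 0.82 = 1.2537 = 125.37%

F_rel = 125.4%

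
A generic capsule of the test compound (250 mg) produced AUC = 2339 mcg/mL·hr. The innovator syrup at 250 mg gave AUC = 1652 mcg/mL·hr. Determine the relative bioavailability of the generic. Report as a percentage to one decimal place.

F_rel = 141.6%

F_rel = (AUC_test/D_test) / (AUC_ref/D_ref)
      = (2339/250) / (1652/250)
      = 9.356 / 6.608 = 1.4159 = 141.59%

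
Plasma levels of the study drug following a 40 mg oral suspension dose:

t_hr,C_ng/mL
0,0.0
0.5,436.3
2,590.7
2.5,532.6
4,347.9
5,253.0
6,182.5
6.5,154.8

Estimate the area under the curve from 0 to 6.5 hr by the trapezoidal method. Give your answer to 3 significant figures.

AUC = 2420 ng/mL·hr

Trapezoidal AUC_0→6.5:
  [0→0.5]: (0.0+436.3)/2 × 0.5 = 109.075
  [0.5→2]: (436.3+590.7)/2 × 1.5 = 770.25
  [2→2.5]: (590.7+532.6)/2 × 0.5 = 280.825
  [2.5→4]: (532.6+347.9)/2 × 1.5 = 660.375
  [4→5]: (347.9+253.0)/2 × 1 = 300.45
  [5→6]: (253.0+182.5)/2 × 1 = 217.75
  [6→6.5]: (182.5+154.8)/2 × 0.5 = 84.325
  Sum = 2423.05 ng/mL·hr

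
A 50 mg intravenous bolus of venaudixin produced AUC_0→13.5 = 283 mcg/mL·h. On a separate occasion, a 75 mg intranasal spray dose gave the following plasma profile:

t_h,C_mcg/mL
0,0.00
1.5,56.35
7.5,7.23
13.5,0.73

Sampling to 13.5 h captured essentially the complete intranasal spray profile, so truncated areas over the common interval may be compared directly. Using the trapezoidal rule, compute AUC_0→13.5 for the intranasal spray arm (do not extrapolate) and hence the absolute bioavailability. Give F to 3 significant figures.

F = 0.605

Trapezoidal AUC_0→13.5 (intranasal spray):
  [0→1.5]: (0.00+56.35)/2 × 1.5 = 42.2625
  [1.5→7.5]: (56.35+7.23)/2 × 6 = 190.74
  [7.5→13.5]: (7.23+0.73)/2 × 6 = 23.88
  Sum = 256.8825 mcg/mL·h
F = (AUC_ev/D_ev)/(AUC_iv/D_iv) = (256.8825/75)/(283/50) = 3.4251/5.66 = 0.6051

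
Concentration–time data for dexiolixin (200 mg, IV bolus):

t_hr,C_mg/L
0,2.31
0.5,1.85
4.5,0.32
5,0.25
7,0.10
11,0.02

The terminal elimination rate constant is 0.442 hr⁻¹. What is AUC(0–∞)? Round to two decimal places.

Trapezoidal AUC_0→11:
  [0→0.5]: (2.31+1.85)/2 × 0.5 = 1.04
  [0.5→4.5]: (1.85+0.32)/2 × 4 = 4.34
  [4.5→5]: (0.32+0.25)/2 × 0.5 = 0.1425
  [5→7]: (0.25+0.10)/2 × 2 = 0.35
  [7→11]: (0.10+0.02)/2 × 4 = 0.24
  Sum = 6.1125 mg/L·hr
Extrapolated tail: C_last / k_e = 0.02 / 0.442 = 0.045
AUC_0→∞ = 6.1125 + 0.045 = 6.1575 mg/L·hr

AUC = 6.16 mg/L·hr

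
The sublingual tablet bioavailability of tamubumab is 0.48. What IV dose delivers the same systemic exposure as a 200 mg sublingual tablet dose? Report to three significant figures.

D_iv = 96.0 mg

Systemic exposure from an extravascular dose = F × D_ev, so the equivalent IV dose is F × D_ev.
D_iv = F × D_ev = 0.48 × 200 = 96 mg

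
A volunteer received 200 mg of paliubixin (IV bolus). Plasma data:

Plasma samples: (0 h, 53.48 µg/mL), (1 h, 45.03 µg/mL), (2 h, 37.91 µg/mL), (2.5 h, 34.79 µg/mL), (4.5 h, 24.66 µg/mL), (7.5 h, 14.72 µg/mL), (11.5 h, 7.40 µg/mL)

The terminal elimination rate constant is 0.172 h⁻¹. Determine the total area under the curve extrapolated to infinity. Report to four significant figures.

Trapezoidal AUC_0→11.5:
  [0→1]: (53.48+45.03)/2 × 1 = 49.255
  [1→2]: (45.03+37.91)/2 × 1 = 41.47
  [2→2.5]: (37.91+34.79)/2 × 0.5 = 18.175
  [2.5→4.5]: (34.79+24.66)/2 × 2 = 59.45
  [4.5→7.5]: (24.66+14.72)/2 × 3 = 59.07
  [7.5→11.5]: (14.72+7.40)/2 × 4 = 44.24
  Sum = 271.66 µg/mL·h
Extrapolated tail: C_last / k_e = 7.40 / 0.172 = 43.023
AUC_0→∞ = 271.66 + 43.023 = 314.683 µg/mL·h

AUC = 314.7 µg/mL·h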